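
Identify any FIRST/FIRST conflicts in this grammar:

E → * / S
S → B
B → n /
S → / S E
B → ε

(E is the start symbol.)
A FIRST/FIRST conflict occurs when two productions N → α and N → β for the same non-terminal have FIRST(α) ∩ FIRST(β) ≠ ∅ (with ε ∈ FIRST of a nullable right-hand side, so two nullable alternatives also conflict).

FIRST sets of the non-terminals at (or reachable through a nullable prefix from) the front of some alternative:
  FIRST(B) = { 'n', ε }

Productions for S:
  S → B: FIRST = { 'n', ε }
  S → / S E: FIRST = { '/' }
Productions for B:
  B → n /: FIRST = { 'n' }
  B → ε: FIRST = { ε }
E has only one production, so no FIRST/FIRST conflict is possible there.

All alternatives of each non-terminal have pairwise disjoint FIRST sets.

Answer: No FIRST/FIRST conflicts.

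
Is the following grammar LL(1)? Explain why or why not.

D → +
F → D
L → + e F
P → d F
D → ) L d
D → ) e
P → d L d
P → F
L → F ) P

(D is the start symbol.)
A grammar is LL(1) if for each non-terminal N with multiple productions, the predict sets of those productions are pairwise disjoint, where PREDICT(N → α) = (FIRST(α) \ {ε}) ∪ (FOLLOW(N) if α ⇒* ε).

Relevant sets:
  FIRST(F) = { ')', '+' }

For D:
  PREDICT(D → '+') = { '+' }
  PREDICT(D → ')' L d) = { ')' }
  PREDICT(D → ')' e) = { ')' }
For L:
  PREDICT(L → '+' e F) = { '+' }
  PREDICT(L → F ')' P) = { ')', '+' }
For P:
  PREDICT(P → d F) = { 'd' }
  PREDICT(P → d L d) = { 'd' }
  PREDICT(P → F) = { ')', '+' }
F has a single production, so nothing to check there.

Conflict found: Predict set conflict for D: { ')' }
The grammar is NOT LL(1).

Answer: No. Predict set conflict for D: { ')' }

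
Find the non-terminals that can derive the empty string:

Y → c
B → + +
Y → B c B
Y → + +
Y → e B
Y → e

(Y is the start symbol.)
None

There are no ε-productions, so no non-terminal can derive ε.
No non-terminals are nullable.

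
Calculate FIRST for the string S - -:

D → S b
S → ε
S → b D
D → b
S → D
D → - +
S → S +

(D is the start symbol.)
FIRST sets of the non-terminals involved (from the grammar, by fixed-point iteration):
  FIRST(S) = { '+', '-', 'b', ε }

To compute FIRST(S - -), process the symbols left to right:
Symbol S is a non-terminal. Add FIRST(S) \ {ε} = { '+', '-', 'b' }
S is nullable (ε ∈ FIRST(S)), continue to the next symbol.
Symbol - is a terminal. Add '-' and stop.
FIRST(S - -) = { '+', '-', 'b' }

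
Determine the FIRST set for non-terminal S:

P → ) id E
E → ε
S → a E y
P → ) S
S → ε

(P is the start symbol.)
To compute FIRST(S), examine every production with S on the left-hand side, reading each right-hand side left to right until a non-nullable symbol is reached.

From S → a E y:
  - a is a terminal: add 'a' and stop
From S → ε:
  - ε-production, so ε ∈ FIRST(S)

Collecting: FIRST(S) = { 'a', ε }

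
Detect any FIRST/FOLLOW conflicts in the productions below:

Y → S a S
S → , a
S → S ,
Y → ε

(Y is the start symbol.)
A FIRST/FOLLOW conflict occurs when a non-terminal N has a nullable alternative N → β (β ⇒* ε) and another alternative N → α with FIRST(α) ∩ FOLLOW(N) ≠ ∅: on such a lookahead the parser cannot decide between expanding α and letting N vanish via β.

Nullable non-terminals: Y.
FIRST sets used below: FIRST(S) = { ',' }

Y: nullable alternative(s) Y → ε; FOLLOW(Y) = { $ }
  Y → S a S: FIRST \ {ε} = { ',' } — disjoint from FOLLOW(Y)
  Y → ε: FIRST \ {ε} = { } — this is the only nullable alternative, skip

S has no nullable alternative, so no FIRST/FOLLOW check is needed there.

No FIRST/FOLLOW conflicts found.

Answer: No FIRST/FOLLOW conflicts.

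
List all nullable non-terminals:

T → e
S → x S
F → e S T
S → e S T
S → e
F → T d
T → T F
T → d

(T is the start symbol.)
There are no ε-productions, so no non-terminal can derive ε.
No non-terminals are nullable.

Answer: None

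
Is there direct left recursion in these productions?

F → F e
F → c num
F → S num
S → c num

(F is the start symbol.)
F → F e: LEFT RECURSIVE (starts with F)
F → c num: starts with c
F → S num: starts with S
S → c num: starts with c

The grammar has direct left recursion on: F.

Answer: Yes, F is left-recursive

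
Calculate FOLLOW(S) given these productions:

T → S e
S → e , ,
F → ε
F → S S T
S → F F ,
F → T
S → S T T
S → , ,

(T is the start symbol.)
In T → S e: S is followed by e, add FIRST(e) \ {ε} = { 'e' }
In F → S S T: S is followed by S T, add FIRST(S T) \ {ε} = { ',', 'e' }
In F → S S T: S is followed by T, add FIRST(T) \ {ε} = { ',', 'e' }
In S → S T T: S is followed by T T, add FIRST(T T) \ {ε} = { ',', 'e' }

Taking the union: FOLLOW(S) = { ',', 'e' }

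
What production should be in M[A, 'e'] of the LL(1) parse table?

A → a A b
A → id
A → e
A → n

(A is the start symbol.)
To find M[A, 'e'], we find productions for A where 'e' is in the predict set (PREDICT(N → α) = (FIRST(α) \ {ε}) ∪ (FOLLOW(N) if α ⇒* ε)).

A → a A b: PREDICT = { 'a' }
A → id: PREDICT = { 'id' }
A → e: PREDICT = { 'e' }
  'e' is in predict set, so this production goes in M[A, 'e']
A → n: PREDICT = { 'n' }

M[A, 'e'] = A → e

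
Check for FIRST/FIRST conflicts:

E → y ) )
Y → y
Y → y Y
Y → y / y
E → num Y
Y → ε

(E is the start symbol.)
Yes. Y → y / Y → y Y on { 'y' }; Y → y / Y → y '/' y on { 'y' }; Y → y Y / Y → y '/' y on { 'y' }

Productions for E:
  E → y ) ): FIRST = { 'y' }
  E → num Y: FIRST = { 'num' }
Productions for Y:
  Y → y: FIRST = { 'y' }
  Y → y Y: FIRST = { 'y' }
  Y → y / y: FIRST = { 'y' }
  Y → ε: FIRST = { ε }

Conflict for Y: Y → y and Y → y Y
  Overlap: { 'y' }
Conflict for Y: Y → y and Y → y / y
  Overlap: { 'y' }
Conflict for Y: Y → y Y and Y → y / y
  Overlap: { 'y' }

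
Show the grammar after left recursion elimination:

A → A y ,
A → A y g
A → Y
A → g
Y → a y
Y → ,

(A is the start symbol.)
A is directly left-recursive. The standard transformation for
  A → A α₁ | ... | A α_m | β₁ | ... | β_n
is
  A  → β₁ A' | ... | β_n A'
  A' → α₁ A' | ... | α_m A' | ε

A → Y becomes A → Y A'
A → g becomes A → g A'
A → A y , becomes A' → y , A'
A → A y g becomes A' → y g A'
Add A' → ε

Productions for other non-terminals are unchanged:
  Y → a y
  Y → ,

Resulting grammar:
A → Y A'
A → g A'
A' → y , A'
A' → y g A'
A' → ε
Y → a y
Y → ,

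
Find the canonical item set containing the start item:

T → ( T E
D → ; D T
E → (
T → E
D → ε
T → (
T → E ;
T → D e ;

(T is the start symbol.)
{ [D → . ; D T], [D → .], [E → . (], [T → . ( T E], [T → . (], [T → . D e ;], [T → . E ;], [T → . E], [T' → . T] }

First, augment the grammar with T' → T
I₀ = CLOSURE({ [T' → . T] }):
  [T' → . T] has the dot before T: add [T → . ( T E], [T → . E], [T → . (], [T → . E ;], [T → . D e ;]
  [T → . E] has the dot before E: add [E → . (]
  [T → . D e ;] has the dot before D: add [D → . ; D T], [D → .]
No further items can be added.

I₀ = { [D → . ; D T], [D → .], [E → . (], [T → . ( T E], [T → . (], [T → . D e ;], [T → . E ;], [T → . E], [T' → . T] }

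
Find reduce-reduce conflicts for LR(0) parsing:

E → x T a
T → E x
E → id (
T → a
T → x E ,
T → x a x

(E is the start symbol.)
No reduce-reduce conflicts

Augment with E' → E and build the canonical LR(0) collection (I0 = CLOSURE({[E' → . E]}), then GOTO on every symbol after a dot until no new states appear). It has 15 states:
  I0: { [E → . id (], [E → . x T a], [E' → . E] }  — shift
  I1: { [E' → E .] }  — accept
  I2: { [E → id . (] }  — shift
  I3: { [E → . id (], [E → . x T a], [E → x . T a], [T → . E x], [T → . a], [T → . x E ,], [T → . x a x] }  — shift
  I4: { [T → E . x] }  — shift
  I5: { [E → x T . a] }  — shift
  I6: { [T → a .] }  — reduce
  I7: { [E → . id (], [E → . x T a], [E → x . T a], [T → . E x], [T → . a], [T → . x E ,], [T → . x a x], [T → x . E ,], [T → x . a x] }  — shift
  I8: { [T → E . x], [T → x E . ,] }  — shift
  I9: { [T → a .], [T → x a . x] }  — shift, reduce
  I10: { [T → x a x .] }  — reduce
  I11: { [T → x E , .] }  — reduce
  I12: { [T → E x .] }  — reduce
  I13: { [E → x T a .] }  — reduce
  I14: { [E → id ( .] }  — reduce

No state contains more than one complete item.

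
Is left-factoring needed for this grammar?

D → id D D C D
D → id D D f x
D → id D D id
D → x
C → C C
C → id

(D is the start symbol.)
Yes, D has productions with common prefix 'id D D'

Left-factoring is needed when two productions for the same non-terminal
share a common prefix on the right-hand side.

Productions for D:
  D → id D D C D
  D → id D D f x
  D → id D D id
  D → x
Productions for C:
  C → C C
  C → id

Found common prefix 'id D D' in productions for D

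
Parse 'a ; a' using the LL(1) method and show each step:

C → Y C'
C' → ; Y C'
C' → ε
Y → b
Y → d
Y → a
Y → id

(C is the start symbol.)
LL(1) parsing maintains a stack (initially the start symbol over $) and the input. At each step: if the stack top is a terminal, match it against the current input token; if it is a non-terminal N, replace it with the RHS of M[N, lookahead] (the unique production whose predict set contains the lookahead).

Stack is shown with the top on the left.

Stack     Input    Action
-------------------------
C $       a ; a $  output C → Y C'
Y C' $    a ; a $  output Y → a
a C' $    a ; a $  match 'a'
C' $      ; a $    output C' → ; Y C'
; Y C' $  ; a $    match ';'
Y C' $    a $      output Y → a
a C' $    a $      match 'a'
C' $      $        output C' → ε
$         $        accept

The string is accepted.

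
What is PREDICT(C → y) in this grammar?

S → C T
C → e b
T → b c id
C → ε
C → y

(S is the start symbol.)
{ 'y' }

PREDICT(C → y) = (FIRST(RHS) \ {ε}) ∪ (FOLLOW(C) if ε ∈ FIRST(RHS), i.e. RHS ⇒* ε)
FIRST(y) = { 'y' }
ε ∉ FIRST(y), so FOLLOW(C) is not added.
PREDICT(C → y) = { 'y' }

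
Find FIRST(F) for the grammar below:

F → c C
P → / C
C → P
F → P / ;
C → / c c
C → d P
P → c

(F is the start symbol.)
FIRST sets of the other non-terminals involved (by the same procedure, iterated to a fixed point):
  FIRST(P) = { '/', 'c' }

From F → c C:
  - c is a terminal: add 'c' and stop
From F → P / ;:
  - P is a non-terminal: add FIRST(P) \ {ε} = { '/', 'c' }
    P is not nullable, so stop

Collecting: FIRST(F) = { '/', 'c' }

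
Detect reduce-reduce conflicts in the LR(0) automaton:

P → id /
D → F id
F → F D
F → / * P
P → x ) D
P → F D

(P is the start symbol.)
A reduce-reduce conflict occurs when an LR(0) state has two complete items [A → α .] and [B → β .] — both call for a reduction, and with no lookahead the parser cannot choose between them.

Augment with P' → P and build the canonical LR(0) collection (I0 = CLOSURE({[P' → . P]}), then GOTO on every symbol after a dot until no new states appear). It has 15 states:
  I0: { [F → . / * P], [F → . F D], [P → . F D], [P → . id /], [P → . x ) D], [P' → . P] }  — shift
  I1: { [F → / . * P] }  — shift
  I2: { [D → . F id], [F → . / * P], [F → . F D], [F → F . D], [P → F . D] }  — shift
  I3: { [P' → P .] }  — accept
  I4: { [P → id . /] }  — shift
  I5: { [P → x . ) D] }  — shift
  I6: { [D → . F id], [F → . / * P], [F → . F D], [P → x ) . D] }  — shift
  I7: { [P → x ) D .] }  — reduce
  I8: { [D → . F id], [D → F . id], [F → . / * P], [F → . F D], [F → F . D] }  — shift
  I9: { [F → F D .] }  — reduce
  I10: { [D → F id .] }  — reduce
  I11: { [P → id / .] }  — reduce
  I12: { [F → F D .], [P → F D .] }  — 2 reduces
  I13: { [F → . / * P], [F → . F D], [F → / * . P], [P → . F D], [P → . id /], [P → . x ) D] }  — shift
  I14: { [F → / * P .] }  — reduce

I12 contains complete items [F → F D .], [P → F D .] — reduce-reduce conflict.

Answer: Yes — I12: [F → F D .] vs [P → F D .]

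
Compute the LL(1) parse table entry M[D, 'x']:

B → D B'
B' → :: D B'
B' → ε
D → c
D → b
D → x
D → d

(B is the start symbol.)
D → x

To find M[D, 'x'], we find productions for D where 'x' is in the predict set (PREDICT(N → α) = (FIRST(α) \ {ε}) ∪ (FOLLOW(N) if α ⇒* ε)).

D → c: PREDICT = { 'c' }
D → b: PREDICT = { 'b' }
D → x: PREDICT = { 'x' }
  'x' is in predict set, so this production goes in M[D, 'x']
D → d: PREDICT = { 'd' }

M[D, 'x'] = D → x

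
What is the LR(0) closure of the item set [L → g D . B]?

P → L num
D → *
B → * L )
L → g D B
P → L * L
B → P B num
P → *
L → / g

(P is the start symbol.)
To compute CLOSURE, for each item [A → α.Bβ] where B is a non-terminal, add [B → .γ] for all productions B → γ; repeat for the newly added items until nothing changes.

Start with: [L → g D . B]
  [L → g D . B] has the dot before B: add [B → . * L )], [B → . P B num]
  [B → . P B num] has the dot before P: add [P → . L num], [P → . L * L], [P → . *]
  [P → . L num] has the dot before L: add [L → . g D B], [L → . / g]
No further items can be added.

CLOSURE = { [B → . * L )], [B → . P B num], [L → . / g], [L → . g D B], [L → g D . B], [P → . *], [P → . L * L], [P → . L num] }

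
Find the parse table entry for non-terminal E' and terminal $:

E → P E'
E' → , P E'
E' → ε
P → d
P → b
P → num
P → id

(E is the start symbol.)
E' → ε

To find M[E', $], we find productions for E' where $ is in the predict set (PREDICT(N → α) = (FIRST(α) \ {ε}) ∪ (FOLLOW(N) if α ⇒* ε)).

Relevant sets:
  FOLLOW(E') = { $ }

E' → , P E': PREDICT = { ',' }
E' → ε: PREDICT = { $ }
  $ is in predict set, so this production goes in M[E', $]

M[E', $] = E' → ε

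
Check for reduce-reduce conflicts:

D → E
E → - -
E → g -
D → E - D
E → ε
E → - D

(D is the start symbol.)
Augment with D' → D and build the canonical LR(0) collection (I0 = CLOSURE({[D' → . D]}), then GOTO on every symbol after a dot until no new states appear). It has 10 states:
  I0: { [D → . E - D], [D → . E], [D' → . D], [E → . - -], [E → . - D], [E → . g -], [E → .] }  — shift, reduce
  I1: { [D → . E - D], [D → . E], [E → - . -], [E → - . D], [E → . - -], [E → . - D], [E → . g -], [E → .] }  — shift, reduce
  I2: { [D' → D .] }  — accept
  I3: { [D → E . - D], [D → E .] }  — shift, reduce
  I4: { [E → g . -] }  — shift
  I5: { [E → g - .] }  — reduce
  I6: { [D → . E - D], [D → . E], [D → E - . D], [E → . - -], [E → . - D], [E → . g -], [E → .] }  — shift, reduce
  I7: { [D → E - D .] }  — reduce
  I8: { [D → . E - D], [D → . E], [E → - - .], [E → - . -], [E → - . D], [E → . - -], [E → . - D], [E → . g -], [E → .] }  — shift, 2 reduces
  I9: { [E → - D .] }  — reduce

I8 contains complete items [E → .], [E → - - .] — reduce-reduce conflict.

Answer: Yes — I8: [E → .] vs [E → - - .]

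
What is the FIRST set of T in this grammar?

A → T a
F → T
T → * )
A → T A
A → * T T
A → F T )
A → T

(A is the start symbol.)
{ '*' }

To compute FIRST(T), examine every production with T on the left-hand side, reading each right-hand side left to right until a non-nullable symbol is reached.

From T → * ):
  - '*' is a terminal: add '*' and stop

Collecting: FIRST(T) = { '*' }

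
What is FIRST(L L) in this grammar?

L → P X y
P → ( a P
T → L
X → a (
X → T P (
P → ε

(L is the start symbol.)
FIRST sets of the non-terminals involved (from the grammar, by fixed-point iteration):
  FIRST(L) = { '(', 'a' }

To compute FIRST(L L), process the symbols left to right:
Symbol L is a non-terminal. Add FIRST(L) \ {ε} = { '(', 'a' }
L is not nullable (ε ∉ FIRST(L)), so stop here.
FIRST(L L) = { '(', 'a' }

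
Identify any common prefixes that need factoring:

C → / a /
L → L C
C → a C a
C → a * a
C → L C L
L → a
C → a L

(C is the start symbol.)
Left-factoring is needed when two productions for the same non-terminal
share a common prefix on the right-hand side.

Productions for C:
  C → / a /
  C → a C a
  C → a * a
  C → L C L
  C → a L
Productions for L:
  L → L C
  L → a

Found common prefix 'a' in productions for C

Answer: Yes, C has productions with common prefix 'a'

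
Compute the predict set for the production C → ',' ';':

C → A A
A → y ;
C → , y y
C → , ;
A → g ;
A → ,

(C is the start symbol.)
{ ',' }

PREDICT(C → ',' ';') = (FIRST(RHS) \ {ε}) ∪ (FOLLOW(C) if ε ∈ FIRST(RHS), i.e. RHS ⇒* ε)
FIRST(',' ';') = { ',' }
ε ∉ FIRST(',' ';'), so FOLLOW(C) is not added.
PREDICT(C → ',' ';') = { ',' }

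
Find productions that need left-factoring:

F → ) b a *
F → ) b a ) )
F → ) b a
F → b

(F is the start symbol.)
Left-factoring is needed when two productions for the same non-terminal
share a common prefix on the right-hand side.

Productions for F:
  F → ) b a *
  F → ) b a ) )
  F → ) b a
  F → b

Found common prefix ') b a' in productions for F

Answer: Yes, F has productions with common prefix ') b a'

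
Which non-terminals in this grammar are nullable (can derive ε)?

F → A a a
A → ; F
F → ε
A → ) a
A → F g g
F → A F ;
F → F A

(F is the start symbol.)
{ 'F' }

ε-productions: F → ε
So F is immediately nullable.
No further non-terminal can be added: every production for the remaining non-terminals contains a terminal or a non-nullable non-terminal.
Nullable = { 'F' }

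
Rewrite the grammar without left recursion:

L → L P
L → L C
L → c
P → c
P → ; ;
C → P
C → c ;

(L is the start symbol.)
L is directly left-recursive. The standard transformation for
  A → A α₁ | ... | A α_m | β₁ | ... | β_n
is
  A  → β₁ A' | ... | β_n A'
  A' → α₁ A' | ... | α_m A' | ε

L → c becomes L → c L'
L → L P becomes L' → P L'
L → L C becomes L' → C L'
Add L' → ε

Productions for other non-terminals are unchanged:
  P → c
  P → ; ;
  C → P
  C → c ;

Resulting grammar:
L → c L'
L' → P L'
L' → C L'
L' → ε
P → c
P → ; ;
C → P
C → c ;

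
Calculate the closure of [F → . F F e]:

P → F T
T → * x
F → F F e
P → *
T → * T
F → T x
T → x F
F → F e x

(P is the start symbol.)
To compute CLOSURE, for each item [A → α.Bβ] where B is a non-terminal, add [B → .γ] for all productions B → γ; repeat for the newly added items until nothing changes.

Start with: [F → . F F e]
  [F → . F F e] has the dot before F: add [F → . T x], [F → . F e x]
  [F → . T x] has the dot before T: add [T → . * x], [T → . * T], [T → . x F]
No further items can be added.

CLOSURE = { [F → . F F e], [F → . F e x], [F → . T x], [T → . * T], [T → . * x], [T → . x F] }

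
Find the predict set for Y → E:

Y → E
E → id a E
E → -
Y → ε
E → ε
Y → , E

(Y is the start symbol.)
PREDICT(Y → E) = (FIRST(RHS) \ {ε}) ∪ (FOLLOW(Y) if ε ∈ FIRST(RHS), i.e. RHS ⇒* ε)
FIRST(E) = { '-', 'id', ε }
FIRST(E) = { '-', 'id', ε }
ε ∈ FIRST(E) (the right-hand side is nullable), so add FOLLOW(Y) = { $ }
PREDICT(Y → E) = { $, '-', 'id' }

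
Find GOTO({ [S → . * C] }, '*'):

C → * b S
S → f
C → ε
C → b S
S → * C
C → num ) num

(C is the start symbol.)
GOTO(I, '*') = CLOSURE({ [A → αX.β] : [A → α.Xβ] ∈ I, X = '*' })

Items with dot before '*', with the dot advanced:
  [S → . * C] → [S → * . C]
Closure of the advanced items:
  [S → * . C] has the dot before C: add [C → . * b S], [C → .], [C → . b S], [C → . num ) num]

GOTO = { [C → . * b S], [C → . b S], [C → . num ) num], [C → .], [S → * . C] }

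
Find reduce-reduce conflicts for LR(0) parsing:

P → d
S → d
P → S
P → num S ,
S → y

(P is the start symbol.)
Yes — I3: [P → d .] vs [S → d .]

A reduce-reduce conflict occurs when an LR(0) state has two complete items [A → α .] and [B → β .] — both call for a reduction, and with no lookahead the parser cannot choose between them.

Augment with P' → P and build the canonical LR(0) collection (I0 = CLOSURE({[P' → . P]}), then GOTO on every symbol after a dot until no new states appear). It has 9 states:
  I0: { [P → . S], [P → . d], [P → . num S ,], [P' → . P], [S → . d], [S → . y] }  — shift
  I1: { [P' → P .] }  — accept
  I2: { [P → S .] }  — reduce
  I3: { [P → d .], [S → d .] }  — 2 reduces
  I4: { [P → num . S ,], [S → . d], [S → . y] }  — shift
  I5: { [S → y .] }  — reduce
  I6: { [P → num S . ,] }  — shift
  I7: { [S → d .] }  — reduce
  I8: { [P → num S , .] }  — reduce

I3 contains complete items [P → d .], [S → d .] — reduce-reduce conflict.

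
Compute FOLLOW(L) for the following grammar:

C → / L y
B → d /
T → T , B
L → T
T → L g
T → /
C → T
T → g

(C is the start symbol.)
In C → / L y: L is followed by y, add FIRST(y) \ {ε} = { 'y' }
In T → L g: L is followed by g, add FIRST(g) \ {ε} = { 'g' }

Taking the union: FOLLOW(L) = { 'g', 'y' }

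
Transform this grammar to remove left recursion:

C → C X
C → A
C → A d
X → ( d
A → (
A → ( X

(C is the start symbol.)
C → A C'
C → A d C'
C' → X C'
C' → ε
X → ( d
A → (
A → ( X

C is directly left-recursive. The standard transformation for
  A → A α₁ | ... | A α_m | β₁ | ... | β_n
is
  A  → β₁ A' | ... | β_n A'
  A' → α₁ A' | ... | α_m A' | ε

C → A becomes C → A C'
C → A d becomes C → A d C'
C → C X becomes C' → X C'
Add C' → ε

Productions for other non-terminals are unchanged:
  X → ( d
  A → (
  A → ( X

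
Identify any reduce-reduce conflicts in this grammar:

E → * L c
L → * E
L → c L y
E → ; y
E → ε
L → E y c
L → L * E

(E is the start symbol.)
A reduce-reduce conflict occurs when an LR(0) state has two complete items [A → α .] and [B → β .] — both call for a reduction, and with no lookahead the parser cannot choose between them.

Augment with E' → E and build the canonical LR(0) collection (I0 = CLOSURE({[E' → . E]}), then GOTO on every symbol after a dot until no new states appear). It has 17 states:
  I0: { [E → . * L c], [E → . ; y], [E → .], [E' → . E] }  — shift, reduce
  I1: { [E → * . L c], [E → . * L c], [E → . ; y], [E → .], [L → . * E], [L → . E y c], [L → . L * E], [L → . c L y] }  — shift, reduce
  I2: { [E → ; . y] }  — shift
  I3: { [E' → E .] }  — accept
  I4: { [E → ; y .] }  — reduce
  I5: { [E → * . L c], [E → . * L c], [E → . ; y], [E → .], [L → * . E], [L → . * E], [L → . E y c], [L → . L * E], [L → . c L y] }  — shift, reduce
  I6: { [L → E . y c] }  — shift
  I7: { [E → * L . c], [L → L . * E] }  — shift
  I8: { [E → . * L c], [E → . ; y], [E → .], [L → . * E], [L → . E y c], [L → . L * E], [L → . c L y], [L → c . L y] }  — shift, reduce
  I9: { [L → L . * E], [L → c L . y] }  — shift
  I10: { [E → . * L c], [E → . ; y], [E → .], [L → L * . E] }  — shift, reduce
  I11: { [L → c L y .] }  — reduce
  I12: { [L → L * E .] }  — reduce
  I13: { [E → * L c .] }  — reduce
  I14: { [L → E y . c] }  — shift
  I15: { [L → E y c .] }  — reduce
  I16: { [L → * E .], [L → E . y c] }  — shift, reduce

No state contains more than one complete item.

Answer: No reduce-reduce conflicts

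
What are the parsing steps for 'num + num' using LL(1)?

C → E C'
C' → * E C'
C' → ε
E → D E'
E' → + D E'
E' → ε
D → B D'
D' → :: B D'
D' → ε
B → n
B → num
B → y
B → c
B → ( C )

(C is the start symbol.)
Stack is shown with the top on the left.

Stack           Input        Action
-----------------------------------
C $             num + num $  output C → E C'
E C' $          num + num $  output E → D E'
D E' C' $       num + num $  output D → B D'
B D' E' C' $    num + num $  output B → num
num D' E' C' $  num + num $  match 'num'
D' E' C' $      + num $      output D' → ε
E' C' $         + num $      output E' → + D E'
+ D E' C' $     + num $      match '+'
D E' C' $       num $        output D → B D'
B D' E' C' $    num $        output B → num
num D' E' C' $  num $        match 'num'
D' E' C' $      $            output D' → ε
E' C' $         $            output E' → ε
C' $            $            output C' → ε
$               $            accept

The string is accepted.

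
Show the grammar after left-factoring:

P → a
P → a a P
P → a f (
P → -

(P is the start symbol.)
P → a P'
P' → ε
P' → a P
P' → f (
P → -

Left-factoring transforms A → αβ₁ | αβ₂ into A → αA' and A' → β₁ | β₂
(α is the longest common prefix among the alternatives). Repeat until
no nonterminal has two alternatives with a common prefix.

Round 1: P has alternatives sharing prefix 'a'. Introduce P': P → a P'
  Add: P' → ε
  Add: P' → a P
  Add: P' → f (

No remaining common prefixes — done.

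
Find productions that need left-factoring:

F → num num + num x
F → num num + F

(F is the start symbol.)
Yes, F has productions with common prefix 'num num +'

Left-factoring is needed when two productions for the same non-terminal
share a common prefix on the right-hand side.

Productions for F:
  F → num num + num x
  F → num num + F

Found common prefix 'num num +' in productions for F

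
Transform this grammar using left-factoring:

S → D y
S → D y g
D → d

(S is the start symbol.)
Left-factoring transforms A → αβ₁ | αβ₂ into A → αA' and A' → β₁ | β₂
(α is the longest common prefix among the alternatives). Repeat until
no nonterminal has two alternatives with a common prefix.

Round 1: S has alternatives sharing prefix 'D y'. Introduce S': S → D y S'
  Add: S' → ε
  Add: S' → g

No remaining common prefixes — done.

Resulting grammar:
S → D y S'
S' → ε
S' → g
D → d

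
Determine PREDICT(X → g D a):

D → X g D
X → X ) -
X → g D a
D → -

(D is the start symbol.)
{ 'g' }

PREDICT(X → g D a) = (FIRST(RHS) \ {ε}) ∪ (FOLLOW(X) if ε ∈ FIRST(RHS), i.e. RHS ⇒* ε)
FIRST(g D a) = { 'g' }
ε ∉ FIRST(g D a), so FOLLOW(X) is not added.
PREDICT(X → g D a) = { 'g' }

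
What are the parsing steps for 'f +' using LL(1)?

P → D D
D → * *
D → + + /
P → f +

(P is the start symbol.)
LL(1) parsing maintains a stack (initially the start symbol over $) and the input. At each step: if the stack top is a terminal, match it against the current input token; if it is a non-terminal N, replace it with the RHS of M[N, lookahead] (the unique production whose predict set contains the lookahead).

Stack is shown with the top on the left.

Stack  Input  Action
--------------------
P $    f + $  output P → f +
f + $  f + $  match 'f'
+ $    + $    match '+'
$      $      accept

The string is accepted.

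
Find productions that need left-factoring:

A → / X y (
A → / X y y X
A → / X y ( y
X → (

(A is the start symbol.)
Yes, A has productions with common prefix '/ X y'

Left-factoring is needed when two productions for the same non-terminal
share a common prefix on the right-hand side.

Productions for A:
  A → / X y (
  A → / X y y X
  A → / X y ( y

Found common prefix '/ X y' in productions for A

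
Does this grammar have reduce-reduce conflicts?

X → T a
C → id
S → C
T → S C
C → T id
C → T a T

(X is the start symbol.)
Yes — I10: [S → C .] vs [T → S C .]

A reduce-reduce conflict occurs when an LR(0) state has two complete items [A → α .] and [B → β .] — both call for a reduction, and with no lookahead the parser cannot choose between them.

Augment with X' → X and build the canonical LR(0) collection (I0 = CLOSURE({[X' → . X]}), then GOTO on every symbol after a dot until no new states appear). It has 12 states:
  I0: { [C → . T a T], [C → . T id], [C → . id], [S → . C], [T → . S C], [X → . T a], [X' → . X] }  — shift
  I1: { [S → C .] }  — reduce
  I2: { [C → . T a T], [C → . T id], [C → . id], [S → . C], [T → . S C], [T → S . C] }  — shift
  I3: { [C → T . a T], [C → T . id], [X → T . a] }  — shift
  I4: { [X' → X .] }  — accept
  I5: { [C → id .] }  — reduce
  I6: { [C → . T a T], [C → . T id], [C → . id], [C → T a . T], [S → . C], [T → . S C], [X → T a .] }  — shift, reduce
  I7: { [C → T id .] }  — reduce
  I8: { [C → T . a T], [C → T . id], [C → T a T .] }  — shift, reduce
  I9: { [C → . T a T], [C → . T id], [C → . id], [C → T a . T], [S → . C], [T → . S C] }  — shift
  I10: { [S → C .], [T → S C .] }  — 2 reduces
  I11: { [C → T . a T], [C → T . id] }  — shift

I10 contains complete items [S → C .], [T → S C .] — reduce-reduce conflict.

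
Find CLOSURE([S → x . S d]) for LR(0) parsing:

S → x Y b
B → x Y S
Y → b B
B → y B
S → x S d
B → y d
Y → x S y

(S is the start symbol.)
To compute CLOSURE, for each item [A → α.Bβ] where B is a non-terminal, add [B → .γ] for all productions B → γ; repeat for the newly added items until nothing changes.

Start with: [S → x . S d]
  [S → x . S d] has the dot before S: add [S → . x Y b], [S → . x S d]
No further items can be added.

CLOSURE = { [S → . x S d], [S → . x Y b], [S → x . S d] }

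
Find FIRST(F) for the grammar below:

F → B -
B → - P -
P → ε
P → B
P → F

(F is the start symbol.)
To compute FIRST(F), examine every production with F on the left-hand side, reading each right-hand side left to right until a non-nullable symbol is reached.

FIRST sets of the other non-terminals involved (by the same procedure, iterated to a fixed point):
  FIRST(B) = { '-' }

From F → B -:
  - B is a non-terminal: add FIRST(B) \ {ε} = { '-' }
    B is not nullable, so stop

Collecting: FIRST(F) = { '-' }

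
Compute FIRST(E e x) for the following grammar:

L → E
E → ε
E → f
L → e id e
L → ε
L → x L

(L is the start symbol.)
FIRST sets of the non-terminals involved (from the grammar, by fixed-point iteration):
  FIRST(E) = { 'f', ε }

To compute FIRST(E e x), process the symbols left to right:
Symbol E is a non-terminal. Add FIRST(E) \ {ε} = { 'f' }
E is nullable (ε ∈ FIRST(E)), continue to the next symbol.
Symbol e is a terminal. Add 'e' and stop.
FIRST(E e x) = { 'e', 'f' }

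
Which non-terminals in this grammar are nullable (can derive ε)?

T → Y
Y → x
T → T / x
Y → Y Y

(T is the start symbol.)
None

There are no ε-productions, so no non-terminal can derive ε.
No non-terminals are nullable.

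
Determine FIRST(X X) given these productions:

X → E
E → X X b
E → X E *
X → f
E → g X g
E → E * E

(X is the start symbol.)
FIRST sets of the non-terminals involved (from the grammar, by fixed-point iteration):
  FIRST(X) = { 'f', 'g' }

To compute FIRST(X X), process the symbols left to right:
Symbol X is a non-terminal. Add FIRST(X) \ {ε} = { 'f', 'g' }
X is not nullable (ε ∉ FIRST(X)), so stop here.
FIRST(X X) = { 'f', 'g' }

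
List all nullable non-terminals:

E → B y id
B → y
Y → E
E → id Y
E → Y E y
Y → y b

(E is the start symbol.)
A non-terminal is nullable if it can derive ε (the empty string): either it has an ε-production, or it has a production whose right-hand side consists entirely of nullable non-terminals.

There are no ε-productions, so no non-terminal can derive ε.
No non-terminals are nullable.

Answer: None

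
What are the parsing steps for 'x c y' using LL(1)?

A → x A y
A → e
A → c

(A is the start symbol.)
Stack is shown with the top on the left.

Stack    Input    Action
------------------------
A $      x c y $  output A → x A y
x A y $  x c y $  match 'x'
A y $    c y $    output A → c
c y $    c y $    match 'c'
y $      y $      match 'y'
$        $        accept

The string is accepted.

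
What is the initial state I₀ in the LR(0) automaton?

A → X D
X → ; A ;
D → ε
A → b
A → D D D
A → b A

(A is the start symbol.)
First, augment the grammar with A' → A
I₀ = CLOSURE({ [A' → . A] }):
  [A' → . A] has the dot before A: add [A → . X D], [A → . b], [A → . D D D], [A → . b A]
  [A → . X D] has the dot before X: add [X → . ; A ;]
  [A → . D D D] has the dot before D: add [D → .]
No further items can be added.

I₀ = { [A → . D D D], [A → . X D], [A → . b A], [A → . b], [A' → . A], [D → .], [X → . ; A ;] }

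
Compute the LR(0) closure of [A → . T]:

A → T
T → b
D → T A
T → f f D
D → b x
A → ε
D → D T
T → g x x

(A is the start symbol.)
To compute CLOSURE, for each item [A → α.Bβ] where B is a non-terminal, add [B → .γ] for all productions B → γ; repeat for the newly added items until nothing changes.

Start with: [A → . T]
  [A → . T] has the dot before T: add [T → . b], [T → . f f D], [T → . g x x]
No further items can be added.

CLOSURE = { [A → . T], [T → . b], [T → . f f D], [T → . g x x] }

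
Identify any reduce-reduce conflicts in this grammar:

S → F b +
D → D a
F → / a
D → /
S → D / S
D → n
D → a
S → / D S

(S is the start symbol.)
A reduce-reduce conflict occurs when an LR(0) state has two complete items [A → α .] and [B → β .] — both call for a reduction, and with no lookahead the parser cannot choose between them.

Augment with S' → S and build the canonical LR(0) collection (I0 = CLOSURE({[S' → . S]}), then GOTO on every symbol after a dot until no new states appear). It has 17 states:
  I0: { [D → . /], [D → . D a], [D → . a], [D → . n], [F → . / a], [S → . / D S], [S → . D / S], [S → . F b +], [S' → . S] }  — shift
  I1: { [D → . /], [D → . D a], [D → . a], [D → . n], [D → / .], [F → / . a], [S → / . D S] }  — shift, reduce
  I2: { [D → D . a], [S → D . / S] }  — shift
  I3: { [S → F . b +] }  — shift
  I4: { [S' → S .] }  — accept
  I5: { [D → a .] }  — reduce
  I6: { [D → n .] }  — reduce
  I7: { [S → F b . +] }  — shift
  I8: { [S → F b + .] }  — reduce
  I9: { [D → . /], [D → . D a], [D → . a], [D → . n], [F → . / a], [S → . / D S], [S → . D / S], [S → . F b +], [S → D / . S] }  — shift
  I10: { [D → D a .] }  — reduce
  I11: { [S → D / S .] }  — reduce
  I12: { [D → / .] }  — reduce
  I13: { [D → . /], [D → . D a], [D → . a], [D → . n], [D → D . a], [F → . / a], [S → . / D S], [S → . D / S], [S → . F b +], [S → / D . S] }  — shift
  I14: { [D → a .], [F → / a .] }  — 2 reduces
  I15: { [S → / D S .] }  — reduce
  I16: { [D → D a .], [D → a .] }  — 2 reduces

I14 contains complete items [D → a .], [F → / a .] — reduce-reduce conflict.
I16 contains complete items [D → D a .], [D → a .] — reduce-reduce conflict.

Answer: Yes — I14: [D → a .] vs [F → / a .]; I16: [D → D a .] vs [D → a .]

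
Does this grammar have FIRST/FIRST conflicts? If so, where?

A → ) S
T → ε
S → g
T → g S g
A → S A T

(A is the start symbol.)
No FIRST/FIRST conflicts.

A FIRST/FIRST conflict occurs when two productions N → α and N → β for the same non-terminal have FIRST(α) ∩ FIRST(β) ≠ ∅ (with ε ∈ FIRST of a nullable right-hand side, so two nullable alternatives also conflict).

FIRST sets of the non-terminals at (or reachable through a nullable prefix from) the front of some alternative:
  FIRST(S) = { 'g' }

Productions for A:
  A → ) S: FIRST = { ')' }
  A → S A T: FIRST = { 'g' }
Productions for T:
  T → ε: FIRST = { ε }
  T → g S g: FIRST = { 'g' }
S has only one production, so no FIRST/FIRST conflict is possible there.

All alternatives of each non-terminal have pairwise disjoint FIRST sets.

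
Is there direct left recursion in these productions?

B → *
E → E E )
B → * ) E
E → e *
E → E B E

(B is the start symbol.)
Yes, E is left-recursive

Direct left recursion occurs when N → N α for some non-terminal N (the right-hand side begins with the left-hand side itself).

B → *: starts with '*'
E → E E ): LEFT RECURSIVE (starts with E)
B → * ) E: starts with '*'
E → e *: starts with e
E → E B E: LEFT RECURSIVE (starts with E)

The grammar has direct left recursion on: E.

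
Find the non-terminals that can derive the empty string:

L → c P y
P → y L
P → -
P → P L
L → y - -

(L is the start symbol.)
None

A non-terminal is nullable if it can derive ε (the empty string): either it has an ε-production, or it has a production whose right-hand side consists entirely of nullable non-terminals.

There are no ε-productions, so no non-terminal can derive ε.
No non-terminals are nullable.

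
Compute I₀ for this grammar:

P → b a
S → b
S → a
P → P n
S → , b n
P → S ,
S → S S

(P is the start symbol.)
First, augment the grammar with P' → P
I₀ = CLOSURE({ [P' → . P] }):
  [P' → . P] has the dot before P: add [P → . b a], [P → . P n], [P → . S ,]
  [P → . S ,] has the dot before S: add [S → . b], [S → . a], [S → . , b n], [S → . S S]
No further items can be added.

I₀ = { [P → . P n], [P → . S ,], [P → . b a], [P' → . P], [S → . , b n], [S → . S S], [S → . a], [S → . b] }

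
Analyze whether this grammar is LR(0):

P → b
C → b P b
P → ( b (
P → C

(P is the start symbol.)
A grammar is LR(0) if no state in the canonical LR(0) collection has:
  - both a shift item (dot before a terminal) and a complete item (shift-reduce conflict), or
  - two or more complete items (reduce-reduce conflict; the accept item [P' → P .] counts as a complete item here).

Augment with P' → P and build the canonical LR(0) collection (I0 = CLOSURE({[P' → . P]}), then GOTO on every symbol after a dot until no new states appear). It has 9 states:
  I0: { [C → . b P b], [P → . ( b (], [P → . C], [P → . b], [P' → . P] }  — shift
  I1: { [P → ( . b (] }  — shift
  I2: { [P → C .] }  — reduce
  I3: { [P' → P .] }  — accept
  I4: { [C → . b P b], [C → b . P b], [P → . ( b (], [P → . C], [P → . b], [P → b .] }  — shift, reduce
  I5: { [C → b P . b] }  — shift
  I6: { [C → b P b .] }  — reduce
  I7: { [P → ( b . (] }  — shift
  I8: { [P → ( b ( .] }  — reduce

Conflict in state I4:
  Shift-reduce conflict between [P → b .] and [C → . b P b]
So the grammar is NOT LR(0).

Answer: No. Shift-reduce conflict between [P → b .] and [C → . b P b]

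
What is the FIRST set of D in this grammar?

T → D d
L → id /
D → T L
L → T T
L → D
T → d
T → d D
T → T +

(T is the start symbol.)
To compute FIRST(D), examine every production with D on the left-hand side, reading each right-hand side left to right until a non-nullable symbol is reached.

FIRST sets of the other non-terminals involved (by the same procedure, iterated to a fixed point):
  FIRST(T) = { 'd' }

From D → T L:
  - T is a non-terminal: add FIRST(T) \ {ε} = { 'd' }
    T is not nullable, so stop

Collecting: FIRST(D) = { 'd' }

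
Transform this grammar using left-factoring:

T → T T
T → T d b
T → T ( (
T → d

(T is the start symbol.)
T → T T'
T' → T
T' → d b
T' → ( (
T → d

Left-factoring transforms A → αβ₁ | αβ₂ into A → αA' and A' → β₁ | β₂
(α is the longest common prefix among the alternatives). Repeat until
no nonterminal has two alternatives with a common prefix.

Round 1: T has alternatives sharing prefix 'T'. Introduce T': T → T T'
  Add: T' → T
  Add: T' → d b
  Add: T' → ( (

No remaining common prefixes — done.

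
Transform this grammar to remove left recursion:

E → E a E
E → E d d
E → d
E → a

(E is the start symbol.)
E → d E'
E → a E'
E' → a E E'
E' → d d E'
E' → ε

E is directly left-recursive. The standard transformation for
  A → A α₁ | ... | A α_m | β₁ | ... | β_n
is
  A  → β₁ A' | ... | β_n A'
  A' → α₁ A' | ... | α_m A' | ε

E → d becomes E → d E'
E → a becomes E → a E'
E → E a E becomes E' → a E E'
E → E d d becomes E' → d d E'
Add E' → ε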